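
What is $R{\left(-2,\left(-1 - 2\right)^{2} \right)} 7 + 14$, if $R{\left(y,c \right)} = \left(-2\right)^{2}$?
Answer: $42$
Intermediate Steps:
$R{\left(y,c \right)} = 4$
$R{\left(-2,\left(-1 - 2\right)^{2} \right)} 7 + 14 = 4 \cdot 7 + 14 = 28 + 14 = 42$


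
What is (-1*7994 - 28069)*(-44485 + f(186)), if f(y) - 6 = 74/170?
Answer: 136342590714/85 ≈ 1.6040e+9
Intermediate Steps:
f(y) = 547/85 (f(y) = 6 + 74/170 = 6 + 74*(1/170) = 6 + 37/85 = 547/85)
(-1*7994 - 28069)*(-44485 + f(186)) = (-1*7994 - 28069)*(-44485 + 547/85) = (-7994 - 28069)*(-3780678/85) = -36063*(-3780678/85) = 136342590714/85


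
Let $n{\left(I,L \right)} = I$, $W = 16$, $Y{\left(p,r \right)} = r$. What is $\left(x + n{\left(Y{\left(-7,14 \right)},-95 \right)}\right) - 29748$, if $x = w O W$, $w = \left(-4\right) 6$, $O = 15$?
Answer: $-35494$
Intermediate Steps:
$w = -24$
$x = -5760$ ($x = \left(-24\right) 15 \cdot 16 = \left(-360\right) 16 = -5760$)
$\left(x + n{\left(Y{\left(-7,14 \right)},-95 \right)}\right) - 29748 = \left(-5760 + 14\right) - 29748 = -5746 - 29748 = -35494$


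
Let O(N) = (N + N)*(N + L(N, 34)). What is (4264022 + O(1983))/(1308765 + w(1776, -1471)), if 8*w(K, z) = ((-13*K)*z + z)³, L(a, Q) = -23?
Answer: 96299056/39168823501617957564953 ≈ 2.4586e-15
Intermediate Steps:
w(K, z) = (z - 13*K*z)³/8 (w(K, z) = ((-13*K)*z + z)³/8 = (-13*K*z + z)³/8 = (z - 13*K*z)³/8)
O(N) = 2*N*(-23 + N) (O(N) = (N + N)*(N - 23) = (2*N)*(-23 + N) = 2*N*(-23 + N))
(4264022 + O(1983))/(1308765 + w(1776, -1471)) = (4264022 + 2*1983*(-23 + 1983))/(1308765 - ⅛*(-1471)³*(-1 + 13*1776)³) = (4264022 + 2*1983*1960)/(1308765 - ⅛*(-3183010111)*(-1 + 23088)³) = (4264022 + 7773360)/(1308765 - ⅛*(-3183010111)*23087³) = 12037382/(1308765 - ⅛*(-3183010111)*12305591919503) = 12037382/(1308765 + 39168823501617947094833/8) = 12037382/(39168823501617957564953/8) = 12037382*(8/39168823501617957564953) = 96299056/39168823501617957564953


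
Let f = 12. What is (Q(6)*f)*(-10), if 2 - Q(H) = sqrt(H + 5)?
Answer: -240 + 120*sqrt(11) ≈ 157.99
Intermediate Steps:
Q(H) = 2 - sqrt(5 + H) (Q(H) = 2 - sqrt(H + 5) = 2 - sqrt(5 + H))
(Q(6)*f)*(-10) = ((2 - sqrt(5 + 6))*12)*(-10) = ((2 - sqrt(11))*12)*(-10) = (24 - 12*sqrt(11))*(-10) = -240 + 120*sqrt(11)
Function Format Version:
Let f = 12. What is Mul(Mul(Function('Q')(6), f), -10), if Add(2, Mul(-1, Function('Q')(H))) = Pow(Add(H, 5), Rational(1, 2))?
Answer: Add(-240, Mul(120, Pow(11, Rational(1, 2)))) ≈ 157.99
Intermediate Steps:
Function('Q')(H) = Add(2, Mul(-1, Pow(Add(5, H), Rational(1, 2)))) (Function('Q')(H) = Add(2, Mul(-1, Pow(Add(H, 5), Rational(1, 2)))) = Add(2, Mul(-1, Pow(Add(5, H), Rational(1, 2)))))
Mul(Mul(Function('Q')(6), f), -10) = Mul(Mul(Add(2, Mul(-1, Pow(Add(5, 6), Rational(1, 2)))), 12), -10) = Mul(Mul(Add(2, Mul(-1, Pow(11, Rational(1, 2)))), 12), -10) = Mul(Add(24, Mul(-12, Pow(11, Rational(1, 2)))), -10) = Add(-240, Mul(120, Pow(11, Rational(1, 2))))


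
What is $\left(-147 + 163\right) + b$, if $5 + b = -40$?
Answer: $-29$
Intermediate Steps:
$b = -45$ ($b = -5 - 40 = -45$)
$\left(-147 + 163\right) + b = \left(-147 + 163\right) - 45 = 16 - 45 = -29$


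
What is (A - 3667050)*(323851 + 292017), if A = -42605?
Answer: -2284657805540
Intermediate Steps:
(A - 3667050)*(323851 + 292017) = (-42605 - 3667050)*(323851 + 292017) = -3709655*615868 = -2284657805540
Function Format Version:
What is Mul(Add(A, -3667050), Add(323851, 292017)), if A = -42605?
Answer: -2284657805540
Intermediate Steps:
Mul(Add(A, -3667050), Add(323851, 292017)) = Mul(Add(-42605, -3667050), Add(323851, 292017)) = Mul(-3709655, 615868) = -2284657805540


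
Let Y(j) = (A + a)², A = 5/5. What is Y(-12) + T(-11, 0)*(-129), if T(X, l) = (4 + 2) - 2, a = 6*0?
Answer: -515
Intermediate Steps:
A = 1 (A = 5*(⅕) = 1)
a = 0
T(X, l) = 4 (T(X, l) = 6 - 2 = 4)
Y(j) = 1 (Y(j) = (1 + 0)² = 1² = 1)
Y(-12) + T(-11, 0)*(-129) = 1 + 4*(-129) = 1 - 516 = -515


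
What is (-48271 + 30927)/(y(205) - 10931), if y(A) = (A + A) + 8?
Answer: 17344/10513 ≈ 1.6498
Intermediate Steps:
y(A) = 8 + 2*A (y(A) = 2*A + 8 = 8 + 2*A)
(-48271 + 30927)/(y(205) - 10931) = (-48271 + 30927)/((8 + 2*205) - 10931) = -17344/((8 + 410) - 10931) = -17344/(418 - 10931) = -17344/(-10513) = -17344*(-1/10513) = 17344/10513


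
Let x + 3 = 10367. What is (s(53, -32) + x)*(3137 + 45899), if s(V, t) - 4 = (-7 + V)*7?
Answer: 524194840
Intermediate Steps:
x = 10364 (x = -3 + 10367 = 10364)
s(V, t) = -45 + 7*V (s(V, t) = 4 + (-7 + V)*7 = 4 + (-49 + 7*V) = -45 + 7*V)
(s(53, -32) + x)*(3137 + 45899) = ((-45 + 7*53) + 10364)*(3137 + 45899) = ((-45 + 371) + 10364)*49036 = (326 + 10364)*49036 = 10690*49036 = 524194840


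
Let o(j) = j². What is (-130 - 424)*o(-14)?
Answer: -108584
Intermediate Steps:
(-130 - 424)*o(-14) = (-130 - 424)*(-14)² = -554*196 = -108584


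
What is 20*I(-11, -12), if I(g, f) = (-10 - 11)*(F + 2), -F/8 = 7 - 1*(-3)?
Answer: 32760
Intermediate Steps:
F = -80 (F = -8*(7 - 1*(-3)) = -8*(7 + 3) = -8*10 = -80)
I(g, f) = 1638 (I(g, f) = (-10 - 11)*(-80 + 2) = -21*(-78) = 1638)
20*I(-11, -12) = 20*1638 = 32760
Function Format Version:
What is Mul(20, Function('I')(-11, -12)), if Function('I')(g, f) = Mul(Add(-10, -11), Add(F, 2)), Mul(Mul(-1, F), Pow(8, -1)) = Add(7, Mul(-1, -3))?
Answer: 32760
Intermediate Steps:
F = -80 (F = Mul(-8, Add(7, Mul(-1, -3))) = Mul(-8, Add(7, 3)) = Mul(-8, 10) = -80)
Function('I')(g, f) = 1638 (Function('I')(g, f) = Mul(Add(-10, -11), Add(-80, 2)) = Mul(-21, -78) = 1638)
Mul(20, Function('I')(-11, -12)) = Mul(20, 1638) = 32760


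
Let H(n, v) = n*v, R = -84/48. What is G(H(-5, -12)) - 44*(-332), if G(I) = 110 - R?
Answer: 58879/4 ≈ 14720.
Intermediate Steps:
R = -7/4 (R = -84*1/48 = -7/4 ≈ -1.7500)
G(I) = 447/4 (G(I) = 110 - 1*(-7/4) = 110 + 7/4 = 447/4)
G(H(-5, -12)) - 44*(-332) = 447/4 - 44*(-332) = 447/4 - 1*(-14608) = 447/4 + 14608 = 58879/4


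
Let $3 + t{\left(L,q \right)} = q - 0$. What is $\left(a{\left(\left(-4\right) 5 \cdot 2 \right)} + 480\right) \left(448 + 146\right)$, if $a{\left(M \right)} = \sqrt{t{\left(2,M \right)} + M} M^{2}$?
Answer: $285120 + 950400 i \sqrt{83} \approx 2.8512 \cdot 10^{5} + 8.6586 \cdot 10^{6} i$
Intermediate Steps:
$t{\left(L,q \right)} = -3 + q$ ($t{\left(L,q \right)} = -3 + \left(q - 0\right) = -3 + \left(q + 0\right) = -3 + q$)
$a{\left(M \right)} = M^{2} \sqrt{-3 + 2 M}$ ($a{\left(M \right)} = \sqrt{\left(-3 + M\right) + M} M^{2} = \sqrt{-3 + 2 M} M^{2} = M^{2} \sqrt{-3 + 2 M}$)
$\left(a{\left(\left(-4\right) 5 \cdot 2 \right)} + 480\right) \left(448 + 146\right) = \left(\left(\left(-4\right) 5 \cdot 2\right)^{2} \sqrt{-3 + 2 \left(-4\right) 5 \cdot 2} + 480\right) \left(448 + 146\right) = \left(\left(\left(-20\right) 2\right)^{2} \sqrt{-3 + 2 \left(\left(-20\right) 2\right)} + 480\right) 594 = \left(\left(-40\right)^{2} \sqrt{-3 + 2 \left(-40\right)} + 480\right) 594 = \left(1600 \sqrt{-3 - 80} + 480\right) 594 = \left(1600 \sqrt{-83} + 480\right) 594 = \left(1600 i \sqrt{83} + 480\right) 594 = \left(480 + 1600 i \sqrt{83}\right) 594 = 285120 + 950400 i \sqrt{83}$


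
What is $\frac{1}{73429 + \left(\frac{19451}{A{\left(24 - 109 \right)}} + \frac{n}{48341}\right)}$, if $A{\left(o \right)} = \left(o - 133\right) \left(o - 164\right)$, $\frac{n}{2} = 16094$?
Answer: $\frac{2624046162}{192683773139305} \approx 1.3618 \cdot 10^{-5}$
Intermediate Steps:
$n = 32188$ ($n = 2 \cdot 16094 = 32188$)
$A{\left(o \right)} = \left(-164 + o\right) \left(-133 + o\right)$ ($A{\left(o \right)} = \left(-133 + o\right) \left(-164 + o\right) = \left(-164 + o\right) \left(-133 + o\right)$)
$\frac{1}{73429 + \left(\frac{19451}{A{\left(24 - 109 \right)}} + \frac{n}{48341}\right)} = \frac{1}{73429 + \left(\frac{19451}{21812 + \left(24 - 109\right)^{2} - 297 \left(24 - 109\right)} + \frac{32188}{48341}\right)} = \frac{1}{73429 + \left(\frac{19451}{21812 + \left(24 - 109\right)^{2} - 297 \left(24 - 109\right)} + 32188 \cdot \frac{1}{48341}\right)} = \frac{1}{73429 + \left(\frac{19451}{21812 + \left(-85\right)^{2} - -25245} + \frac{32188}{48341}\right)} = \frac{1}{73429 + \left(\frac{19451}{21812 + 7225 + 25245} + \frac{32188}{48341}\right)} = \frac{1}{73429 + \left(\frac{19451}{54282} + \frac{32188}{48341}\right)} = \frac{1}{73429 + \frac{2687509807}{2624046162}} = \frac{1}{\frac{192683773139305}{2624046162}} = \frac{2624046162}{192683773139305}$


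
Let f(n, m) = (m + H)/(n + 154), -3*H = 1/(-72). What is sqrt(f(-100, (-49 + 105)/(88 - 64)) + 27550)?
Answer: sqrt(321343705)/108 ≈ 165.98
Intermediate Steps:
H = 1/216 (H = -1/3/(-72) = -1/3*(-1/72) = 1/216 ≈ 0.0046296)
f(n, m) = (1/216 + m)/(154 + n) (f(n, m) = (m + 1/216)/(n + 154) = (1/216 + m)/(154 + n))
sqrt(f(-100, (-49 + 105)/(88 - 64)) + 27550) = sqrt((1/216 + (-49 + 105)/(88 - 64))/(154 - 100) + 27550) = sqrt((1/216 + 56/24)/54 + 27550) = sqrt((1/216 + 56*(1/24))/54 + 27550) = sqrt((1/216 + 7/3)/54 + 27550) = sqrt((1/54)*(505/216) + 27550) = sqrt(505/11664 + 27550) = sqrt(321343705/11664) = sqrt(321343705)/108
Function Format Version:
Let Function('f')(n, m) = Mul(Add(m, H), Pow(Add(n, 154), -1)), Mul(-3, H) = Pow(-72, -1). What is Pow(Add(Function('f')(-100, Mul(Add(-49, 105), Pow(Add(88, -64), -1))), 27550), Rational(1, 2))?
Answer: Mul(Rational(1, 108), Pow(321343705, Rational(1, 2))) ≈ 165.98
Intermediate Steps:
H = Rational(1, 216) (H = Mul(Rational(-1, 3), Pow(-72, -1)) = Mul(Rational(-1, 3), Rational(-1, 72)) = Rational(1, 216) ≈ 0.0046296)
Function('f')(n, m) = Mul(Pow(Add(154, n), -1), Add(Rational(1, 216), m)) (Function('f')(n, m) = Mul(Add(m, Rational(1, 216)), Pow(Add(n, 154), -1)) = Mul(Add(Rational(1, 216), m), Pow(Add(154, n), -1)) = Mul(Pow(Add(154, n), -1), Add(Rational(1, 216), m)))
Pow(Add(Function('f')(-100, Mul(Add(-49, 105), Pow(Add(88, -64), -1))), 27550), Rational(1, 2)) = Pow(Add(Mul(Pow(Add(154, -100), -1), Add(Rational(1, 216), Mul(Add(-49, 105), Pow(Add(88, -64), -1)))), 27550), Rational(1, 2)) = Pow(Add(Mul(Pow(54, -1), Add(Rational(1, 216), Mul(56, Pow(24, -1)))), 27550), Rational(1, 2)) = Pow(Add(Mul(Rational(1, 54), Add(Rational(1, 216), Mul(56, Rational(1, 24)))), 27550), Rational(1, 2)) = Pow(Add(Mul(Rational(1, 54), Add(Rational(1, 216), Rational(7, 3))), 27550), Rational(1, 2)) = Pow(Add(Mul(Rational(1, 54), Rational(505, 216)), 27550), Rational(1, 2)) = Pow(Add(Rational(505, 11664), 27550), Rational(1, 2)) = Pow(Rational(321343705, 11664), Rational(1, 2)) = Mul(Rational(1, 108), Pow(321343705, Rational(1, 2)))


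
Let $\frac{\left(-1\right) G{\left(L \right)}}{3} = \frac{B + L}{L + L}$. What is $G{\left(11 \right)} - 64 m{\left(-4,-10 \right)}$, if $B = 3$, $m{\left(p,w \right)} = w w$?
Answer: $- \frac{70421}{11} \approx -6401.9$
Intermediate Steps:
$m{\left(p,w \right)} = w^{2}$
$G{\left(L \right)} = - \frac{3 \left(3 + L\right)}{2 L}$ ($G{\left(L \right)} = - 3 \frac{3 + L}{L + L} = - 3 \frac{3 + L}{2 L} = - \frac{3 \left(3 + L\right)}{2 L}$)
$G{\left(11 \right)} - 64 m{\left(-4,-10 \right)} = \frac{3 \left(-3 - 11\right)}{2 \cdot 11} - 64 \left(-10\right)^{2} = \frac{3}{2} \cdot \frac{1}{11} \left(-3 - 11\right) - 6400 = \frac{3}{2} \cdot \frac{1}{11} \left(-14\right) - 6400 = - \frac{21}{11} - 6400 = - \frac{70421}{11}$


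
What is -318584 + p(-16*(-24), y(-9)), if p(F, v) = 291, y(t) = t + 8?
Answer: -318293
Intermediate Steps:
y(t) = 8 + t
-318584 + p(-16*(-24), y(-9)) = -318584 + 291 = -318293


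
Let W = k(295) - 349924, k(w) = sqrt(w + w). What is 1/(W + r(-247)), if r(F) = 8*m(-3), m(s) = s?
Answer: -174974/61231801057 - sqrt(590)/122463602114 ≈ -2.8578e-6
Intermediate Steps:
k(w) = sqrt(2)*sqrt(w) (k(w) = sqrt(2*w) = sqrt(2)*sqrt(w))
r(F) = -24 (r(F) = 8*(-3) = -24)
W = -349924 + sqrt(590) (W = sqrt(2)*sqrt(295) - 349924 = sqrt(590) - 349924 = -349924 + sqrt(590) ≈ -3.4990e+5)
1/(W + r(-247)) = 1/((-349924 + sqrt(590)) - 24) = 1/(-349948 + sqrt(590))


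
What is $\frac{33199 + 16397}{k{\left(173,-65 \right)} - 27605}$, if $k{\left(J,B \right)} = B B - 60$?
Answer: $- \frac{12399}{5860} \approx -2.1159$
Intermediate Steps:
$k{\left(J,B \right)} = -60 + B^{2}$ ($k{\left(J,B \right)} = B^{2} - 60 = -60 + B^{2}$)
$\frac{33199 + 16397}{k{\left(173,-65 \right)} - 27605} = \frac{33199 + 16397}{\left(-60 + \left(-65\right)^{2}\right) - 27605} = \frac{49596}{\left(-60 + 4225\right) - 27605} = \frac{49596}{4165 - 27605} = \frac{49596}{-23440} = 49596 \left(- \frac{1}{23440}\right) = - \frac{12399}{5860}$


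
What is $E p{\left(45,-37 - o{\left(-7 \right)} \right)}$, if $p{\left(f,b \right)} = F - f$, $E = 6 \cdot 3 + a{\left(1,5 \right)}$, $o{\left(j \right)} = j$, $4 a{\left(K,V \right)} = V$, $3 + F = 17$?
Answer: $- \frac{2387}{4} \approx -596.75$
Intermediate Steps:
$F = 14$ ($F = -3 + 17 = 14$)
$a{\left(K,V \right)} = \frac{V}{4}$
$E = \frac{77}{4}$ ($E = 6 \cdot 3 + \frac{1}{4} \cdot 5 = 18 + \frac{5}{4} = \frac{77}{4} \approx 19.25$)
$p{\left(f,b \right)} = 14 - f$
$E p{\left(45,-37 - o{\left(-7 \right)} \right)} = \frac{77 \left(14 - 45\right)}{4} = \frac{77}{4} \left(-31\right) = - \frac{2387}{4}$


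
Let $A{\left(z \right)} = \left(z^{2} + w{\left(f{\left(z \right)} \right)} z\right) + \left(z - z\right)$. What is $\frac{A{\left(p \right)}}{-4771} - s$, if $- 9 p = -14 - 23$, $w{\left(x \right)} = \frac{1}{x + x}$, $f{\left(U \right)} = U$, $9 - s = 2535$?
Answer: $\frac{1952347633}{772902} \approx 2526.0$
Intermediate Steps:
$s = -2526$ ($s = 9 - 2535 = -2526$)
$w{\left(x \right)} = \frac{1}{2 x}$
$p = \frac{37}{9}$ ($p = - \frac{-14 - 23}{9} = \left(- \frac{1}{9}\right) \left(-37\right) = \frac{37}{9} \approx 4.1111$)
$A{\left(z \right)} = \frac{1}{2} + z^{2}$ ($A{\left(z \right)} = \left(z^{2} + \frac{1}{2 z} z\right) + \left(z - z\right) = \left(z^{2} + \frac{1}{2}\right) + 0 = \left(\frac{1}{2} + z^{2}\right) + 0 = \frac{1}{2} + z^{2}$)
$\frac{A{\left(p \right)}}{-4771} - s = \frac{\frac{1}{2} + \left(\frac{37}{9}\right)^{2}}{-4771} - -2526 = \left(\frac{1}{2} + \frac{1369}{81}\right) \left(- \frac{1}{4771}\right) + 2526 = \frac{2819}{162} \left(- \frac{1}{4771}\right) + 2526 = - \frac{2819}{772902} + 2526 = \frac{1952347633}{772902}$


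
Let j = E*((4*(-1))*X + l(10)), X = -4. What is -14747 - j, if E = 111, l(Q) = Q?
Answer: -17633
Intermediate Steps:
j = 2886 (j = 111*((4*(-1))*(-4) + 10) = 111*(-4*(-4) + 10) = 111*(16 + 10) = 111*26 = 2886)
-14747 - j = -14747 - 1*2886 = -14747 - 2886 = -17633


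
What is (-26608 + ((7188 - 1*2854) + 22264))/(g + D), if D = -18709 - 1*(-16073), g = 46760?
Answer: -5/22062 ≈ -0.00022663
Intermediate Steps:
D = -2636 (D = -18709 + 16073 = -2636)
(-26608 + ((7188 - 1*2854) + 22264))/(g + D) = (-26608 + ((7188 - 1*2854) + 22264))/(46760 - 2636) = (-26608 + ((7188 - 2854) + 22264))/44124 = (-26608 + (4334 + 22264))*(1/44124) = (-26608 + 26598)*(1/44124) = -10*1/44124 = -5/22062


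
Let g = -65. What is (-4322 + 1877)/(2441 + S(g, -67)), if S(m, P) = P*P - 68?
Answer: -2445/6862 ≈ -0.35631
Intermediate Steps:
S(m, P) = -68 + P² (S(m, P) = P² - 68 = -68 + P²)
(-4322 + 1877)/(2441 + S(g, -67)) = (-4322 + 1877)/(2441 + (-68 + (-67)²)) = -2445/(2441 + (-68 + 4489)) = -2445/(2441 + 4421) = -2445/6862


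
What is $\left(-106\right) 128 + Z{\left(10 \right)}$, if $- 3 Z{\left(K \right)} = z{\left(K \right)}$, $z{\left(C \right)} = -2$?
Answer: $- \frac{40702}{3} \approx -13567.0$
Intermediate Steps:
$Z{\left(K \right)} = \frac{2}{3}$ ($Z{\left(K \right)} = \left(- \frac{1}{3}\right) \left(-2\right) = \frac{2}{3}$)
$\left(-106\right) 128 + Z{\left(10 \right)} = \left(-106\right) 128 + \frac{2}{3} = -13568 + \frac{2}{3} = - \frac{40702}{3}$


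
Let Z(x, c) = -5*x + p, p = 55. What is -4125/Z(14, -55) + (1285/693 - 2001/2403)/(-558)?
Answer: 1577378774/5735961 ≈ 275.00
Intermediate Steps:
Z(x, c) = 55 - 5*x (Z(x, c) = -5*x + 55 = 55 - 5*x)
-4125/Z(14, -55) + (1285/693 - 2001/2403)/(-558) = -4125/(55 - 5*14) + (1285/693 - 2001/2403)/(-558) = -4125/(55 - 70) + (1285*(1/693) - 2001*1/2403)*(-1/558) = -4125/(-15) + (1285/693 - 667/801)*(-1/558) = -4125*(-1/15) + (21002/20559)*(-1/558) = 275 - 10501/5735961 = 1577378774/5735961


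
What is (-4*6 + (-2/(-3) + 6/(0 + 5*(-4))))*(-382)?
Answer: 135419/15 ≈ 9027.9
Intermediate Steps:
(-4*6 + (-2/(-3) + 6/(0 + 5*(-4))))*(-382) = (-24 + (-2*(-⅓) + 6/(0 - 20)))*(-382) = (-24 + (⅔ + 6/(-20)))*(-382) = (-24 + (⅔ + 6*(-1/20)))*(-382) = (-24 + (⅔ - 3/10))*(-382) = (-24 + 11/30)*(-382) = -709/30*(-382) = 135419/15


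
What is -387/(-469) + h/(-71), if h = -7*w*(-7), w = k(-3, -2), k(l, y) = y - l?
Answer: 4496/33299 ≈ 0.13502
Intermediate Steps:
w = 1 (w = -2 - 1*(-3) = -2 + 3 = 1)
h = 49 (h = -7*1*(-7) = -7*(-7) = 49)
-387/(-469) + h/(-71) = -387/(-469) + 49/(-71) = -387*(-1/469) + 49*(-1/71) = 387/469 - 49/71 = 4496/33299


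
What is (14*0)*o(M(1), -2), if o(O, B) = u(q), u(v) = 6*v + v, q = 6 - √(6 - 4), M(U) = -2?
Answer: 0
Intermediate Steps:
q = 6 - √2 ≈ 4.5858
u(v) = 7*v
o(O, B) = 42 - 7*√2 (o(O, B) = 7*(6 - √2) = 42 - 7*√2)
(14*0)*o(M(1), -2) = (14*0)*(42 - 7*√2) = 0*(42 - 7*√2) = 0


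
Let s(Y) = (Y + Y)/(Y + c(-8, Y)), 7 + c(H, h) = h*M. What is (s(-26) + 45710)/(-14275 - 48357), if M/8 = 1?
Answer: -5508081/7547156 ≈ -0.72982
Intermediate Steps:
M = 8 (M = 8*1 = 8)
c(H, h) = -7 + 8*h (c(H, h) = -7 + h*8 = -7 + 8*h)
s(Y) = 2*Y/(-7 + 9*Y) (s(Y) = (Y + Y)/(Y + (-7 + 8*Y)) = (2*Y)/(-7 + 9*Y) = 2*Y/(-7 + 9*Y))
(s(-26) + 45710)/(-14275 - 48357) = (2*(-26)/(-7 + 9*(-26)) + 45710)/(-14275 - 48357) = (2*(-26)/(-7 - 234) + 45710)/(-62632) = (2*(-26)/(-241) + 45710)*(-1/62632) = (2*(-26)*(-1/241) + 45710)*(-1/62632) = (52/241 + 45710)*(-1/62632) = (11016162/241)*(-1/62632) = -5508081/7547156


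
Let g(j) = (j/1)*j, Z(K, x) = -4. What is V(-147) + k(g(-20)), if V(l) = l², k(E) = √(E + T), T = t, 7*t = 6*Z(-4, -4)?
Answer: 21609 + 2*√4858/7 ≈ 21629.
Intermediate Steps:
t = -24/7 (t = (6*(-4))/7 = (⅐)*(-24) = -24/7 ≈ -3.4286)
T = -24/7 ≈ -3.4286
g(j) = j² (g(j) = (1*j)*j = j*j = j²)
k(E) = √(-24/7 + E) (k(E) = √(E - 24/7) = √(-24/7 + E))
V(-147) + k(g(-20)) = (-147)² + √(-168 + 49*(-20)²)/7 = 21609 + √(-168 + 49*400)/7 = 21609 + √(-168 + 19600)/7 = 21609 + √19432/7 = 21609 + (2*√4858)/7 = 21609 + 2*√4858/7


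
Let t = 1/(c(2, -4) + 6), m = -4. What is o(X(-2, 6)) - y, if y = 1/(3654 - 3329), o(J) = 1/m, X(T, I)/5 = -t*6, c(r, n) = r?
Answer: -329/1300 ≈ -0.25308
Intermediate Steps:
t = ⅛ (t = 1/(2 + 6) = 1/8 = ⅛ ≈ 0.12500)
X(T, I) = -15/4 (X(T, I) = 5*(-1*⅛*6) = 5*(-⅛*6) = 5*(-¾) = -15/4)
o(J) = -¼ (o(J) = 1/(-4) = -¼)
y = 1/325 ≈ 0.0030769
o(X(-2, 6)) - y = -¼ - 1*1/325 = -¼ - 1/325 = -329/1300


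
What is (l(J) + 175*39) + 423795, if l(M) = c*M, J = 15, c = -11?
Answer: 430455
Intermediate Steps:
l(M) = -11*M
(l(J) + 175*39) + 423795 = (-11*15 + 175*39) + 423795 = (-165 + 6825) + 423795 = 6660 + 423795 = 430455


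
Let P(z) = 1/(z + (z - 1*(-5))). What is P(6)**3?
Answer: 1/4913 ≈ 0.00020354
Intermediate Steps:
P(z) = 1/(5 + 2*z) (P(z) = 1/(z + (z + 5)) = 1/(z + (5 + z)) = 1/(5 + 2*z))
P(6)**3 = (1/(5 + 2*6))**3 = (1/(5 + 12))**3 = (1/17)**3 = 1/4913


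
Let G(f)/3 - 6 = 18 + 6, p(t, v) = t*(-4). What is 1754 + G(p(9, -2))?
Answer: 1844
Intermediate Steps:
p(t, v) = -4*t
G(f) = 90 (G(f) = 18 + 3*(18 + 6) = 18 + 3*24 = 18 + 72 = 90)
1754 + G(p(9, -2)) = 1754 + 90 = 1844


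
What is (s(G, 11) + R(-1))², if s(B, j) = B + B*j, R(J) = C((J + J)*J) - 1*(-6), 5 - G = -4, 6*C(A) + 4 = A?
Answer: 116281/9 ≈ 12920.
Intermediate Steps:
C(A) = -⅔ + A/6
G = 9 (G = 5 - 1*(-4) = 5 + 4 = 9)
R(J) = 16/3 + J²/3 (R(J) = (-⅔ + ((J + J)*J)/6) - 1*(-6) = (-⅔ + ((2*J)*J)/6) + 6 = (-⅔ + (2*J²)/6) + 6 = (-⅔ + J²/3) + 6 = 16/3 + J²/3)
(s(G, 11) + R(-1))² = (9*(1 + 11) + (16/3 + (⅓)*(-1)²))² = (9*12 + (16/3 + (⅓)*1))² = (108 + (16/3 + ⅓))² = (108 + 17/3)² = (341/3)² = 116281/9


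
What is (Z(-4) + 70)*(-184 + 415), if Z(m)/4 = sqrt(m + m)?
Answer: 16170 + 1848*I*sqrt(2) ≈ 16170.0 + 2613.5*I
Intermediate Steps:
Z(m) = 4*sqrt(2)*sqrt(m) (Z(m) = 4*sqrt(m + m) = 4*sqrt(2*m) = 4*(sqrt(2)*sqrt(m)) = 4*sqrt(2)*sqrt(m))
(Z(-4) + 70)*(-184 + 415) = (4*sqrt(2)*sqrt(-4) + 70)*(-184 + 415) = (4*sqrt(2)*(2*I) + 70)*231 = (8*I*sqrt(2) + 70)*231 = (70 + 8*I*sqrt(2))*231 = 16170 + 1848*I*sqrt(2)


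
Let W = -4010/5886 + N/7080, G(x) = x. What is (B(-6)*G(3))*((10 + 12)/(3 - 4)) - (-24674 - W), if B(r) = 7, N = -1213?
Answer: 168158040007/6945480 ≈ 24211.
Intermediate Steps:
W = -5921753/6945480 (W = -4010/5886 - 1213/7080 = -4010*1/5886 - 1213*1/7080 = -2005/2943 - 1213/7080 = -5921753/6945480 ≈ -0.85260)
(B(-6)*G(3))*((10 + 12)/(3 - 4)) - (-24674 - W) = (7*3)*((10 + 12)/(3 - 4)) - (-24674 - 1*(-5921753/6945480)) = 21*(22/(-1)) - (-24674 + 5921753/6945480) = 21*(22*(-1)) - 1*(-171366851767/6945480) = 21*(-22) + 171366851767/6945480 = -462 + 171366851767/6945480 = 168158040007/6945480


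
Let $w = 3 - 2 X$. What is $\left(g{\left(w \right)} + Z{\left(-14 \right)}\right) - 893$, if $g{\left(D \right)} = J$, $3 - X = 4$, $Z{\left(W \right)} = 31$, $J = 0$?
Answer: $-862$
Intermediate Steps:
$X = -1$ ($X = 3 - 4 = -1$)
$w = 5$ ($w = 3 - -2 = 3 + 2 = 5$)
$g{\left(D \right)} = 0$
$\left(g{\left(w \right)} + Z{\left(-14 \right)}\right) - 893 = \left(0 + 31\right) - 893 = 31 - 893 = -862$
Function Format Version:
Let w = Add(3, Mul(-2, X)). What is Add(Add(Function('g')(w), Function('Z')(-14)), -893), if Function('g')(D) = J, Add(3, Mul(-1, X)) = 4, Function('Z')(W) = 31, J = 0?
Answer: -862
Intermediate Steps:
X = -1 (X = Add(3, Mul(-1, 4)) = Add(3, -4) = -1)
w = 5 (w = Add(3, Mul(-2, -1)) = Add(3, 2) = 5)
Function('g')(D) = 0
Add(Add(Function('g')(w), Function('Z')(-14)), -893) = Add(Add(0, 31), -893) = Add(31, -893) = -862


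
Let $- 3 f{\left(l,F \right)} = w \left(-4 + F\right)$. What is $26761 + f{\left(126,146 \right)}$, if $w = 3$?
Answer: $26619$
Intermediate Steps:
$f{\left(l,F \right)} = 4 - F$ ($f{\left(l,F \right)} = - \frac{3 \left(-4 + F\right)}{3} = - \frac{-12 + 3 F}{3} = 4 - F$)
$26761 + f{\left(126,146 \right)} = 26761 + \left(4 - 146\right) = 26761 - 142 = 26619$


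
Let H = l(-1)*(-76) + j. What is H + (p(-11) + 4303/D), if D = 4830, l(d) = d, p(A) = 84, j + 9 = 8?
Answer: 772273/4830 ≈ 159.89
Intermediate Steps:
j = -1 (j = -9 + 8 = -1)
H = 75 (H = -1*(-76) - 1 = 76 - 1 = 75)
H + (p(-11) + 4303/D) = 75 + (84 + 4303/4830) = 75 + 410023/4830 = 772273/4830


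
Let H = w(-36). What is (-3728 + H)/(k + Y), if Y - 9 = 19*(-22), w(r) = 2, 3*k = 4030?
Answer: -11178/2803 ≈ -3.9879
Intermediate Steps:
k = 4030/3 (k = (⅓)*4030 = 4030/3 ≈ 1343.3)
H = 2
Y = -409 (Y = 9 + 19*(-22) = 9 - 418 = -409)
(-3728 + H)/(k + Y) = (-3728 + 2)/(4030/3 - 409) = -3726/2803/3 = -3726*3/2803 = -11178/2803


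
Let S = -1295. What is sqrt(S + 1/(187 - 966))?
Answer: I*sqrt(785859874)/779 ≈ 35.986*I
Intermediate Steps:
sqrt(S + 1/(187 - 966)) = sqrt(-1295 + 1/(187 - 966)) = sqrt(-1295 + 1/(-779)) = sqrt(-1295 - 1/779) = sqrt(-1008806/779) = I*sqrt(785859874)/779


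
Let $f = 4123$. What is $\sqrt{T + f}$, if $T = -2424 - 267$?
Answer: $2 \sqrt{358} \approx 37.842$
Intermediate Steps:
$T = -2691$ ($T = -2424 - 267 = -2691$)
$\sqrt{T + f} = \sqrt{-2691 + 4123} = \sqrt{1432} = 2 \sqrt{358}$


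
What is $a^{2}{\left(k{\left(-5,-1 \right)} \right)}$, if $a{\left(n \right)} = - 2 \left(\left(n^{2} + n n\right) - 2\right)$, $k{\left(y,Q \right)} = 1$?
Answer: $0$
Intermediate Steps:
$a{\left(n \right)} = 4 - 4 n^{2}$ ($a{\left(n \right)} = - 2 \left(\left(n^{2} + n^{2}\right) - 2\right) = - 2 \left(2 n^{2} - 2\right) = - 2 \left(-2 + 2 n^{2}\right) = 4 - 4 n^{2}$)
$a^{2}{\left(k{\left(-5,-1 \right)} \right)} = \left(4 - 4 \cdot 1^{2}\right)^{2} = \left(4 - 4\right)^{2} = 0^{2} = 0$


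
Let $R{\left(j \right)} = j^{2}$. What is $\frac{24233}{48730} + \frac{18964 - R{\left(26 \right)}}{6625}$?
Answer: $\frac{19122143}{5869750} \approx 3.2577$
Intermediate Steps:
$\frac{24233}{48730} + \frac{18964 - R{\left(26 \right)}}{6625} = \frac{24233}{48730} + \frac{18964 - 26^{2}}{6625} = 24233 \cdot \frac{1}{48730} + \left(18964 - 676\right) \frac{1}{6625} = \frac{2203}{4430} + \left(18964 - 676\right) \frac{1}{6625} = \frac{2203}{4430} + 18288 \cdot \frac{1}{6625} = \frac{2203}{4430} + \frac{18288}{6625} = \frac{19122143}{5869750}$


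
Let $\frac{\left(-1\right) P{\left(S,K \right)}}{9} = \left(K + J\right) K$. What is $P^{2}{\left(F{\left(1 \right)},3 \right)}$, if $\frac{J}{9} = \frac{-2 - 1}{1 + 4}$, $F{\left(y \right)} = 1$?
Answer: $\frac{104976}{25} \approx 4199.0$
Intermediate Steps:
$J = - \frac{27}{5}$ ($J = 9 \frac{-2 - 1}{1 + 4} = 9 \left(- \frac{3}{5}\right) = - \frac{27}{5} \approx -5.4$)
$P{\left(S,K \right)} = - 9 K \left(- \frac{27}{5} + K\right)$ ($P{\left(S,K \right)} = - 9 \left(K - \frac{27}{5}\right) K = - 9 \left(- \frac{27}{5} + K\right) K = - 9 K \left(- \frac{27}{5} + K\right)$)
$P^{2}{\left(F{\left(1 \right)},3 \right)} = \left(\frac{9}{5} \cdot 3 \left(27 - 15\right)\right)^{2} = \left(\frac{9}{5} \cdot 3 \cdot 12\right)^{2} = \left(\frac{324}{5}\right)^{2} = \frac{104976}{25}$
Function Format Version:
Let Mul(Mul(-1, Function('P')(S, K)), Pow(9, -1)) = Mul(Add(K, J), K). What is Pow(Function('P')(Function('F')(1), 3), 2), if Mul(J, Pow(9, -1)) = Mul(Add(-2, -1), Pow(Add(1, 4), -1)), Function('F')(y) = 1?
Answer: Rational(104976, 25) ≈ 4199.0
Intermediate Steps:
J = Rational(-27, 5) (J = Mul(9, Mul(Add(-2, -1), Pow(Add(1, 4), -1))) = Mul(9, Mul(-3, Pow(5, -1))) = Mul(9, Mul(-3, Rational(1, 5))) = Mul(9, Rational(-3, 5)) = Rational(-27, 5) ≈ -5.4000)
Function('P')(S, K) = Mul(-9, K, Add(Rational(-27, 5), K)) (Function('P')(S, K) = Mul(-9, Mul(Add(K, Rational(-27, 5)), K)) = Mul(-9, Mul(Add(Rational(-27, 5), K), K)) = Mul(-9, Mul(K, Add(Rational(-27, 5), K))) = Mul(-9, K, Add(Rational(-27, 5), K)))
Pow(Function('P')(Function('F')(1), 3), 2) = Pow(Mul(Rational(9, 5), 3, Add(27, Mul(-5, 3))), 2) = Pow(Mul(Rational(9, 5), 3, Add(27, -15)), 2) = Pow(Mul(Rational(9, 5), 3, 12), 2) = Pow(Rational(324, 5), 2) = Rational(104976, 25)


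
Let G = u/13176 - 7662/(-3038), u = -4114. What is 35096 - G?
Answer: 351189594467/10007172 ≈ 35094.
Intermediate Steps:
G = 22114045/10007172 (G = -4114/13176 - 7662/(-3038) = -4114*1/13176 - 7662*(-1/3038) = -2057/6588 + 3831/1519 = 22114045/10007172 ≈ 2.2098)
35096 - G = 35096 - 1*22114045/10007172 = 35096 - 22114045/10007172 = 351189594467/10007172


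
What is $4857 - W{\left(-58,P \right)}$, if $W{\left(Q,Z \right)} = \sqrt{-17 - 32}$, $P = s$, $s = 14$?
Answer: $4857 - 7 i \approx 4857.0 - 7.0 i$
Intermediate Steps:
$P = 14$
$W{\left(Q,Z \right)} = 7 i$ ($W{\left(Q,Z \right)} = \sqrt{-49} = 7 i$)
$4857 - W{\left(-58,P \right)} = 4857 - 7 i$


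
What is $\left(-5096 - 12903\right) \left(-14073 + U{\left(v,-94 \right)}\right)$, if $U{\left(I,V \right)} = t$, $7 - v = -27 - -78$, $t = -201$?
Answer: $256917726$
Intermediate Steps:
$v = -44$ ($v = 7 - \left(-27 - -78\right) = 7 - \left(-27 + 78\right) = 7 - 51 = -44$)
$U{\left(I,V \right)} = -201$
$\left(-5096 - 12903\right) \left(-14073 + U{\left(v,-94 \right)}\right) = \left(-5096 - 12903\right) \left(-14073 - 201\right) = \left(-17999\right) \left(-14274\right) = 256917726$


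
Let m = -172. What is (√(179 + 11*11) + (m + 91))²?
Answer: 6861 - 1620*√3 ≈ 4055.1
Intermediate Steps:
(√(179 + 11*11) + (m + 91))² = (√(179 + 11*11) + (-172 + 91))² = (√(179 + 121) - 81)² = (√300 - 81)² = (10*√3 - 81)² = (-81 + 10*√3)²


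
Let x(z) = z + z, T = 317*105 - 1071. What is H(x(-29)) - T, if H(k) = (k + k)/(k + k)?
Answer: -32213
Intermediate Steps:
T = 32214 (T = 33285 - 1071 = 32214)
x(z) = 2*z
H(k) = 1 (H(k) = (2*k)/((2*k)) = (2*k)*(1/(2*k)) = 1)
H(x(-29)) - T = 1 - 1*32214 = 1 - 32214 = -32213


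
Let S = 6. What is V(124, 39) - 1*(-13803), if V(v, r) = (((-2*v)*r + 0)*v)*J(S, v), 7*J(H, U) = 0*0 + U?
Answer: -148620051/7 ≈ -2.1231e+7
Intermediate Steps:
J(H, U) = U/7 (J(H, U) = (0*0 + U)/7 = (0 + U)/7 = U/7)
V(v, r) = -2*r*v**3/7 (V(v, r) = (((-2*v)*r + 0)*v)*(v/7) = ((-2*r*v + 0)*v)*(v/7) = ((-2*r*v)*v)*(v/7) = (-2*r*v**2)*(v/7) = -2*r*v**3/7)
V(124, 39) - 1*(-13803) = -2/7*39*124**3 - 1*(-13803) = -2/7*39*1906624 + 13803 = -148716672/7 + 13803 = -148620051/7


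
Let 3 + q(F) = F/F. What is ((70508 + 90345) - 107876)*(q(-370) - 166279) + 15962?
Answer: -8809052575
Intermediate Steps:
q(F) = -2 (q(F) = -3 + F/F = -3 + 1 = -2)
((70508 + 90345) - 107876)*(q(-370) - 166279) + 15962 = ((70508 + 90345) - 107876)*(-2 - 166279) + 15962 = (160853 - 107876)*(-166281) + 15962 = 52977*(-166281) + 15962 = -8809068537 + 15962 = -8809052575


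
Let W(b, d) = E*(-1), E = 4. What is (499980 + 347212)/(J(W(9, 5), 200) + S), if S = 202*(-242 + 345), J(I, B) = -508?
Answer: 423596/10149 ≈ 41.738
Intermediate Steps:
W(b, d) = -4 (W(b, d) = 4*(-1) = -4)
S = 20806 (S = 202*103 = 20806)
(499980 + 347212)/(J(W(9, 5), 200) + S) = (499980 + 347212)/(-508 + 20806) = 847192/20298 = 847192*(1/20298) = 423596/10149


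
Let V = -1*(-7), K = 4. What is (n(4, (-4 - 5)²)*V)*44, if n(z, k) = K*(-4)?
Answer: -4928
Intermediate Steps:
n(z, k) = -16 (n(z, k) = 4*(-4) = -16)
V = 7
(n(4, (-4 - 5)²)*V)*44 = -16*7*44 = -112*44 = -4928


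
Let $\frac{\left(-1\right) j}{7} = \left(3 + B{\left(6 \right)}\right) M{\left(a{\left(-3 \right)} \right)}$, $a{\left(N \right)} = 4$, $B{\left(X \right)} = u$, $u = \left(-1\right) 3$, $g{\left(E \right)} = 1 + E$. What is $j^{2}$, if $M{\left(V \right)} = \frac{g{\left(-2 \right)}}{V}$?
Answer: $0$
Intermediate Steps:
$u = -3$
$B{\left(X \right)} = -3$
$M{\left(V \right)} = - \frac{1}{V}$ ($M{\left(V \right)} = \frac{1 - 2}{V} = - \frac{1}{V}$)
$j = 0$ ($j = - 7 \left(3 - 3\right) \left(- \frac{1}{4}\right) = - 7 \cdot 0 \left(\left(-1\right) \frac{1}{4}\right) = - 7 \cdot 0 \left(- \frac{1}{4}\right) = \left(-7\right) 0 = 0$)
$j^{2} = 0^{2} = 0$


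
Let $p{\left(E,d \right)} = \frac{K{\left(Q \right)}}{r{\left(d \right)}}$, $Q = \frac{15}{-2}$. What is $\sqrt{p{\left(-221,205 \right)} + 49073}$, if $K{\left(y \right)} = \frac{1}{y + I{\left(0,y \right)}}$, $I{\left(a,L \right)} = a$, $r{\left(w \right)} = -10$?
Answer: $\frac{2 \sqrt{2760357}}{15} \approx 221.52$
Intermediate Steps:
$Q = - \frac{15}{2}$ ($Q = 15 \left(- \frac{1}{2}\right) = - \frac{15}{2} \approx -7.5$)
$K{\left(y \right)} = \frac{1}{y}$ ($K{\left(y \right)} = \frac{1}{y + 0} = \frac{1}{y}$)
$p{\left(E,d \right)} = \frac{1}{75}$ ($p{\left(E,d \right)} = \frac{1}{\left(- \frac{15}{2}\right) \left(-10\right)} = \left(- \frac{2}{15}\right) \left(- \frac{1}{10}\right) = \frac{1}{75}$)
$\sqrt{p{\left(-221,205 \right)} + 49073} = \sqrt{\frac{1}{75} + 49073} = \sqrt{\frac{3680476}{75}} = \frac{2 \sqrt{2760357}}{15}$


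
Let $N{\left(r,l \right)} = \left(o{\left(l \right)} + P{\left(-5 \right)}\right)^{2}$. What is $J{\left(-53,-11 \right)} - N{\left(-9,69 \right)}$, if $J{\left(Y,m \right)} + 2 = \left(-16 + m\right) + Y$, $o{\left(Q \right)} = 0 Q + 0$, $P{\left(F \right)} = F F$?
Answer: $-707$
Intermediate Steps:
$P{\left(F \right)} = F^{2}$
$o{\left(Q \right)} = 0$ ($o{\left(Q \right)} = 0 + 0 = 0$)
$J{\left(Y,m \right)} = -18 + Y + m$ ($J{\left(Y,m \right)} = -2 + \left(\left(-16 + m\right) + Y\right) = -2 + \left(-16 + Y + m\right) = -18 + Y + m$)
$N{\left(r,l \right)} = 625$ ($N{\left(r,l \right)} = \left(0 + \left(-5\right)^{2}\right)^{2} = \left(0 + 25\right)^{2} = 25^{2} = 625$)
$J{\left(-53,-11 \right)} - N{\left(-9,69 \right)} = \left(-18 - 53 - 11\right) - 625 = -82 - 625 = -707$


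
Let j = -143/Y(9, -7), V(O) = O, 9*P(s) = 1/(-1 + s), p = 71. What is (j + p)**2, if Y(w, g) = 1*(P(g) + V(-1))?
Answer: 239599441/5329 ≈ 44961.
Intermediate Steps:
P(s) = 1/(9*(-1 + s))
Y(w, g) = -1 + 1/(9*(-1 + g)) (Y(w, g) = 1*(1/(9*(-1 + g)) - 1) = 1*(-1 + 1/(9*(-1 + g))) = -1 + 1/(9*(-1 + g)))
j = 10296/73 (j = -143*(-1 - 7)/(10/9 - 1*(-7)) = -143*(-8/(10/9 + 7)) = -143/((-1/8*73/9)) = -143/(-73/72) = -143*(-72/73) = 10296/73 ≈ 141.04)
(j + p)**2 = (10296/73 + 71)**2 = (15479/73)**2 = 239599441/5329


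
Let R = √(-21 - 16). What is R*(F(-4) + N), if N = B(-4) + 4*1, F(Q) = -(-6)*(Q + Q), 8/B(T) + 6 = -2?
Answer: -45*I*√37 ≈ -273.72*I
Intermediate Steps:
B(T) = -1 (B(T) = 8/(-6 - 2) = 8/(-8) = 8*(-⅛) = -1)
F(Q) = 12*Q (F(Q) = -(-6)*2*Q = -(-12)*Q = 12*Q)
N = 3 (N = -1 + 4*1 = -1 + 4 = 3)
R = I*√37 (R = √(-37) = I*√37 ≈ 6.0828*I)
R*(F(-4) + N) = (I*√37)*(12*(-4) + 3) = (I*√37)*(-48 + 3) = (I*√37)*(-45) = -45*I*√37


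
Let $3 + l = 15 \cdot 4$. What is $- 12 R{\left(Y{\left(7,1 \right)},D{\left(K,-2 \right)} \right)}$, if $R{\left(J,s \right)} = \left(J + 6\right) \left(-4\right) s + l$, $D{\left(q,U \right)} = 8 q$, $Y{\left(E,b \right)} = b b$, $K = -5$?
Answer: $-14124$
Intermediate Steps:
$Y{\left(E,b \right)} = b^{2}$
$l = 57$ ($l = -3 + 15 \cdot 4 = -3 + 60 = 57$)
$R{\left(J,s \right)} = 57 + s \left(-24 - 4 J\right)$ ($R{\left(J,s \right)} = \left(J + 6\right) \left(-4\right) s + 57 = \left(6 + J\right) \left(-4\right) s + 57 = \left(-24 - 4 J\right) s + 57 = s \left(-24 - 4 J\right) + 57 = 57 + s \left(-24 - 4 J\right)$)
$- 12 R{\left(Y{\left(7,1 \right)},D{\left(K,-2 \right)} \right)} = - 12 \left(57 - 24 \cdot 8 \left(-5\right) - 4 \cdot 1^{2} \cdot 8 \left(-5\right)\right) = - 12 \left(57 - -960 - 4 \left(-40\right)\right) = - 12 \left(57 + 960 + 160\right) = \left(-12\right) 1177 = -14124$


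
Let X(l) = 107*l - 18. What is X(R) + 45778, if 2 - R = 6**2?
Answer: 42122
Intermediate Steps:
R = -34 (R = 2 - 1*6**2 = 2 - 1*36 = 2 - 36 = -34)
X(l) = -18 + 107*l
X(R) + 45778 = (-18 + 107*(-34)) + 45778 = (-18 - 3638) + 45778 = -3656 + 45778 = 42122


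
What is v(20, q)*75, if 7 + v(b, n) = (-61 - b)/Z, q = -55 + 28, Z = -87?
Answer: -13200/29 ≈ -455.17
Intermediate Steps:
q = -27
v(b, n) = -548/87 + b/87 (v(b, n) = -7 + (-61 - b)/(-87) = -7 + (-61 - b)*(-1/87) = -7 + (61/87 + b/87) = -548/87 + b/87)
v(20, q)*75 = (-548/87 + (1/87)*20)*75 = (-548/87 + 20/87)*75 = -176/29*75 = -13200/29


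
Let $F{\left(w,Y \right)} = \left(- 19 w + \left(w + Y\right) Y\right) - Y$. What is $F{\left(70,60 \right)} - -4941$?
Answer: $11351$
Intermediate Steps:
$F{\left(w,Y \right)} = - Y - 19 w + Y \left(Y + w\right)$ ($F{\left(w,Y \right)} = \left(- 19 w + \left(Y + w\right) Y\right) - Y = \left(- 19 w + Y \left(Y + w\right)\right) - Y = - Y - 19 w + Y \left(Y + w\right)$)
$F{\left(70,60 \right)} - -4941 = \left(60^{2} - 60 - 1330 + 60 \cdot 70\right) - -4941 = \left(3600 - 60 - 1330 + 4200\right) + 4941 = 6410 + 4941 = 11351$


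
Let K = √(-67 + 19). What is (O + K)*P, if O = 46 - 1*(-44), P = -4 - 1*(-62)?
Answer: 5220 + 232*I*√3 ≈ 5220.0 + 401.84*I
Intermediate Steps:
K = 4*I*√3 (K = √(-48) = 4*I*√3 ≈ 6.9282*I)
P = 58 (P = -4 + 62 = 58)
O = 90 (O = 46 + 44 = 90)
(O + K)*P = (90 + 4*I*√3)*58 = 5220 + 232*I*√3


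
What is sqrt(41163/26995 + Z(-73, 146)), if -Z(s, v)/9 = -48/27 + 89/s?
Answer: sqrt(110667026744290)/1970635 ≈ 5.3383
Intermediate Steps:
Z(s, v) = 16 - 801/s (Z(s, v) = -9*(-48/27 + 89/s) = -9*(-48*1/27 + 89/s) = -9*(-16/9 + 89/s) = 16 - 801/s)
sqrt(41163/26995 + Z(-73, 146)) = sqrt(41163/26995 + (16 - 801/(-73))) = sqrt(41163*(1/26995) + (16 - 801*(-1/73))) = sqrt(41163/26995 + (16 + 801/73)) = sqrt(41163/26995 + 1969/73) = sqrt(56158054/1970635) = sqrt(110667026744290)/1970635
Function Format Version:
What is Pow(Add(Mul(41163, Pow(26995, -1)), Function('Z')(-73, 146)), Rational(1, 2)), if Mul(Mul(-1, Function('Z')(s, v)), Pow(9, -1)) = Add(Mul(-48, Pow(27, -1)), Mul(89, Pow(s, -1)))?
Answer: Mul(Rational(1, 1970635), Pow(110667026744290, Rational(1, 2))) ≈ 5.3383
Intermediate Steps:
Function('Z')(s, v) = Add(16, Mul(-801, Pow(s, -1))) (Function('Z')(s, v) = Mul(-9, Add(Mul(-48, Pow(27, -1)), Mul(89, Pow(s, -1)))) = Mul(-9, Add(Mul(-48, Rational(1, 27)), Mul(89, Pow(s, -1)))) = Mul(-9, Add(Rational(-16, 9), Mul(89, Pow(s, -1)))) = Add(16, Mul(-801, Pow(s, -1))))
Pow(Add(Mul(41163, Pow(26995, -1)), Function('Z')(-73, 146)), Rational(1, 2)) = Pow(Add(Mul(41163, Pow(26995, -1)), Add(16, Mul(-801, Pow(-73, -1)))), Rational(1, 2)) = Pow(Add(Mul(41163, Rational(1, 26995)), Add(16, Mul(-801, Rational(-1, 73)))), Rational(1, 2)) = Pow(Add(Rational(41163, 26995), Add(16, Rational(801, 73))), Rational(1, 2)) = Pow(Add(Rational(41163, 26995), Rational(1969, 73)), Rational(1, 2)) = Pow(Rational(56158054, 1970635), Rational(1, 2)) = Mul(Rational(1, 1970635), Pow(110667026744290, Rational(1, 2)))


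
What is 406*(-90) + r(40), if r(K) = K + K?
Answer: -36460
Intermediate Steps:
r(K) = 2*K
406*(-90) + r(40) = 406*(-90) + 2*40 = -36540 + 80 = -36460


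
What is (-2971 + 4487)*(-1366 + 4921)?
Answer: 5389380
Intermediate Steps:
(-2971 + 4487)*(-1366 + 4921) = 1516*3555 = 5389380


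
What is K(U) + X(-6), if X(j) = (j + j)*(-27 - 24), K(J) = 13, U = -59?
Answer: 625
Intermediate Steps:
X(j) = -102*j (X(j) = (2*j)*(-51) = -102*j)
K(U) + X(-6) = 13 - 102*(-6) = 13 + 612 = 625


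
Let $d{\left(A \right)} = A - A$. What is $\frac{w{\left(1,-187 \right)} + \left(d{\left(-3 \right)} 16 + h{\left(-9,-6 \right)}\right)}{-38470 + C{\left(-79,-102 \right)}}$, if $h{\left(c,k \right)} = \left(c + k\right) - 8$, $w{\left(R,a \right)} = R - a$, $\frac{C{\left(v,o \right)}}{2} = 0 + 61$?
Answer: $- \frac{165}{38348} \approx -0.0043027$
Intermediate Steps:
$C{\left(v,o \right)} = 122$ ($C{\left(v,o \right)} = 2 \left(0 + 61\right) = 2 \cdot 61 = 122$)
$d{\left(A \right)} = 0$
$h{\left(c,k \right)} = -8 + c + k$
$\frac{w{\left(1,-187 \right)} + \left(d{\left(-3 \right)} 16 + h{\left(-9,-6 \right)}\right)}{-38470 + C{\left(-79,-102 \right)}} = \frac{\left(1 - -187\right) + \left(0 \cdot 16 - 23\right)}{-38470 + 122} = \frac{\left(1 + 187\right) + \left(0 - 23\right)}{-38348} = \left(188 - 23\right) \left(- \frac{1}{38348}\right) = 165 \left(- \frac{1}{38348}\right) = - \frac{165}{38348}$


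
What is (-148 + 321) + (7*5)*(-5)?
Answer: -2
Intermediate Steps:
(-148 + 321) + (7*5)*(-5) = 173 + 35*(-5) = 173 - 175 = -2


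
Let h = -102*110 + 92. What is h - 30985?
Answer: -42113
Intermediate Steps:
h = -11128 (h = -11220 + 92 = -11128)
h - 30985 = -11128 - 30985 = -42113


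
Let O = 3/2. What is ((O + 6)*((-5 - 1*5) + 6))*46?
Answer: -1380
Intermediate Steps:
O = 3/2 (O = 3*(½) = 3/2 ≈ 1.5000)
((O + 6)*((-5 - 1*5) + 6))*46 = ((3/2 + 6)*((-5 - 1*5) + 6))*46 = (15*((-5 - 5) + 6)/2)*46 = (15*(-10 + 6)/2)*46 = ((15/2)*(-4))*46 = -30*46 = -1380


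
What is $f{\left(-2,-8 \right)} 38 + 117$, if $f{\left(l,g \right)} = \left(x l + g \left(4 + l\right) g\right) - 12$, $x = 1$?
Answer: $4449$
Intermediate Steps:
$f{\left(l,g \right)} = -12 + l + g^{2} \left(4 + l\right)$ ($f{\left(l,g \right)} = \left(1 l + g \left(4 + l\right) g\right) - 12 = \left(l + g^{2} \left(4 + l\right)\right) - 12 = -12 + l + g^{2} \left(4 + l\right)$)
$f{\left(-2,-8 \right)} 38 + 117 = \left(-12 - 2 + 4 \left(-8\right)^{2} - 2 \left(-8\right)^{2}\right) 38 + 117 = \left(-12 - 2 + 4 \cdot 64 - 128\right) 38 + 117 = \left(-12 - 2 + 256 - 128\right) 38 + 117 = 114 \cdot 38 + 117 = 4332 + 117 = 4449$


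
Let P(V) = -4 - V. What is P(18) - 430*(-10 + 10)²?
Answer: -22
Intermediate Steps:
P(18) - 430*(-10 + 10)² = (-4 - 1*18) - 430*(-10 + 10)² = (-4 - 18) - 430*0² = -22 - 430*0 = -22 + 0 = -22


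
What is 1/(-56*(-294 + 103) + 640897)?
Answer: 1/651593 ≈ 1.5347e-6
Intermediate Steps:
1/(-56*(-294 + 103) + 640897) = 1/(-56*(-191) + 640897) = 1/(10696 + 640897) = 1/651593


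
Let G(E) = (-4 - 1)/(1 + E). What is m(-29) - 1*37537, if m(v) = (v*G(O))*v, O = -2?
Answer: -33332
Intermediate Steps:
G(E) = -5/(1 + E)
m(v) = 5*v² (m(v) = (v*(-5/(1 - 2)))*v = (v*(-5/(-1)))*v = (v*(-5*(-1)))*v = (v*5)*v = (5*v)*v = 5*v²)
m(-29) - 1*37537 = 5*(-29)² - 1*37537 = 5*841 - 37537 = 4205 - 37537 = -33332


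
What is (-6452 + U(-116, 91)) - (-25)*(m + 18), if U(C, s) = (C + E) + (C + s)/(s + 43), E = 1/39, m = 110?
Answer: -17602009/5226 ≈ -3368.2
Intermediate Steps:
E = 1/39 ≈ 0.025641
U(C, s) = 1/39 + C + (C + s)/(43 + s) (U(C, s) = (C + 1/39) + (C + s)/(s + 43) = (1/39 + C) + (C + s)/(43 + s) = 1/39 + C + (C + s)/(43 + s))
(-6452 + U(-116, 91)) - (-25)*(m + 18) = (-6452 + (43 + 40*91 + 1716*(-116) + 39*(-116)*91)/(39*(43 + 91))) - (-25)*(110 + 18) = (-6452 + (1/39)*(43 + 3640 - 199056 - 411684)/134) - (-25)*128 = (-6452 + (1/39)*(1/134)*(-607057)) - 1*(-3200) = (-6452 - 607057/5226) + 3200 = -34325209/5226 + 3200 = -17602009/5226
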